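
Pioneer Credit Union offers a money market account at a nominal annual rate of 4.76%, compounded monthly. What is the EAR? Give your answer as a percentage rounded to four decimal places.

4.8652%

EAR = (1 + 0.0476/12)^12 − 1.
= (1 + 0.003967)^12 − 1 = 1.048652 − 1 = 4.8652%.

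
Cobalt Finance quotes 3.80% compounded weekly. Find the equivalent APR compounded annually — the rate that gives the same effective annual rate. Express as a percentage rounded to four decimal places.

3.8717%

EAR = (1 + 0.0380/52)^52 − 1 = 0.038717.
Compounded annually, the equivalent nominal rate is the EAR itself: 3.8717%.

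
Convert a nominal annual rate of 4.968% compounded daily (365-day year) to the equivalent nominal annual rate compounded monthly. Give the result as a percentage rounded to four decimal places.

4.9780%

EAR = (1 + 0.04968/365)^365 − 1 = 0.050931.
Solve (1 + r/12)^12 = 1.050931: r/12 = 1.050931^(1/12) − 1 = 0.004148, so r = 0.049780 = 4.9780%.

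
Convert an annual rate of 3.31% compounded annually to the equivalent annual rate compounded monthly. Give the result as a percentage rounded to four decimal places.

Compounded annually, EAR = nominal = 0.033100.
Solve (1 + r/12)^12 = 1.033100: r/12 = 1.033100^(1/12) − 1 = 0.002717, so r = 0.032608 = 3.2608%.

3.2608%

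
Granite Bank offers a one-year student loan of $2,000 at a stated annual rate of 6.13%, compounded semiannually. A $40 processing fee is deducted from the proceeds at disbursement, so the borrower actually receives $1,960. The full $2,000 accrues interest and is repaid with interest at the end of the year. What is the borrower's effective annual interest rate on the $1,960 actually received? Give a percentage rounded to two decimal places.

Amount owed after one year: 2,000 × (1 + 0.0613/2)^2 = 2,000 × 1.062239 = $2,124.48.
Effective rate on net proceeds: 2,124.48 / 1,960 − 1 = 0.083918 = 8.39%.

8.39%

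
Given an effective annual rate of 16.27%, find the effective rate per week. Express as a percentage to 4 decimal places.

The per-week rate i satisfies (1 + i)^52 = 1 + 0.1627.
i = 1.1627^(1/52) − 1 = 0.0029031 = 0.2903%.

0.2903%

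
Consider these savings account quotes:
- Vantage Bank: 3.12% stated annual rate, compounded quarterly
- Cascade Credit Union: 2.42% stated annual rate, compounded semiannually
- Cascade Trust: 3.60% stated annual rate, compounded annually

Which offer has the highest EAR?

Cascade Trust

Vantage Bank: (1 + 0.0312/4)^4 − 1 = 3.157%
Cascade Credit Union: (1 + 0.0242/2)^2 − 1 = 2.435%
Cascade Trust: compounded annually, EAR = 3.600%
The highest effective annual rate is Cascade Trust at 3.600%.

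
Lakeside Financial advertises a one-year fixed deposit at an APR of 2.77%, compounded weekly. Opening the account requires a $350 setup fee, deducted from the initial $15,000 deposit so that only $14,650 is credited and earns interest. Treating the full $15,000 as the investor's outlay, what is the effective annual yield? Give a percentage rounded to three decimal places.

Value after one year: 14,650 × (1 + 0.0277/52)^52 = 14,650 × 1.028080 = $15,061.37.
Effective yield on the $15,000 outlay: 15,061.37 / 15,000 − 1 = 0.004091 = 0.409%.

0.409%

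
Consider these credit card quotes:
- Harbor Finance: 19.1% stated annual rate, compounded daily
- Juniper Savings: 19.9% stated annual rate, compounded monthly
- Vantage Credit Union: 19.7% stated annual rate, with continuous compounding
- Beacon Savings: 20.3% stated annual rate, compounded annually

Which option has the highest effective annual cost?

Harbor Finance: (1 + 0.191/365)^365 − 1 = 21.040%
Juniper Savings: (1 + 0.199/12)^12 − 1 = 21.819%
Vantage Credit Union: e^0.197 − 1 = 21.774%
Beacon Savings: compounded annually, EAR = 20.300%
The highest effective annual rate is Juniper Savings at 21.819%.

Juniper Savings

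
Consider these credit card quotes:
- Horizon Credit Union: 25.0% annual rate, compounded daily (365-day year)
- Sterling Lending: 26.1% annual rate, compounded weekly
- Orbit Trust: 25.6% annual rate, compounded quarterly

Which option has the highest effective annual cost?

Horizon Credit Union: (1 + 0.250/365)^365 − 1 = 28.392%
Sterling Lending: (1 + 0.261/52)^52 − 1 = 29.738%
Orbit Trust: (1 + 0.256/4)^4 − 1 = 28.164%
The highest effective annual rate is Sterling Lending at 29.738%.

Sterling Lending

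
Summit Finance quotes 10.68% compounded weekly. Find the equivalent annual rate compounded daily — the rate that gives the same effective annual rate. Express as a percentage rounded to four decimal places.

EAR = (1 + 0.1068/52)^52 − 1 = 0.112590.
Solve (1 + r/365)^365 = 1.112590: r/365 = 1.112590^(1/365) − 1 = 0.000292, so r = 0.106706 = 10.6706%.

10.6706%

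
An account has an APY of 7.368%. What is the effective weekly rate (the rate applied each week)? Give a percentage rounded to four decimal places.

The per-week rate i satisfies (1 + i)^52 = 1 + 0.07368.
i = 1.07368^(1/52) − 1 = 0.0013681 = 0.1368%.

0.1368%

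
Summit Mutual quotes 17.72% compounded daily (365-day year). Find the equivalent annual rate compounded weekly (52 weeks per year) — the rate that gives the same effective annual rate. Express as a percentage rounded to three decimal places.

17.746%

EAR = (1 + 0.1772/365)^365 − 1 = 0.193819.
Solve (1 + r/52)^52 = 1.193819: r/52 = 1.193819^(1/52) − 1 = 0.003413, so r = 0.177459 = 17.746%.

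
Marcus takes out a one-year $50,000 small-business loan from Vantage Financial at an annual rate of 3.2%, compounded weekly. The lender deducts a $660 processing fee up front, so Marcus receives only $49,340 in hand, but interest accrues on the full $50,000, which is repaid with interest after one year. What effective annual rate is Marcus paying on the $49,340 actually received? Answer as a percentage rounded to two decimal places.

Amount owed after one year: 50,000 × (1 + 0.032/52)^52 = 50,000 × 1.032507 = $51,625.37.
Effective rate on net proceeds: 51,625.37 / 49,340 − 1 = 0.046319 = 4.63%.

4.63%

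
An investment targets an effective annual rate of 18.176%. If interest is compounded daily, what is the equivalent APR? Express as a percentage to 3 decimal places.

16.704%

(1 + r/365)^365 − 1 = 0.18176, so 1 + r/365 = 1.18176^(1/365).
r/365 = 0.000458, so r = 0.167043 = 16.704%.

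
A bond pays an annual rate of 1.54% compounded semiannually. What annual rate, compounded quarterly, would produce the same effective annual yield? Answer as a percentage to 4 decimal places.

1.5370%

EAR = (1 + 0.0154/2)^2 − 1 = 0.015459.
Solve (1 + r/4)^4 = 1.015459: r/4 = 1.015459^(1/4) − 1 = 0.003843, so r = 0.015370 = 1.5370%.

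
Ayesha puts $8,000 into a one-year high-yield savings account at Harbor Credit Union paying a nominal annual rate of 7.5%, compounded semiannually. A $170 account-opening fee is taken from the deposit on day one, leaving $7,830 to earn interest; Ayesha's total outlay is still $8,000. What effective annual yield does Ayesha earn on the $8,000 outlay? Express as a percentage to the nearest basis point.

Value after one year: 7,830 × (1 + 0.075/2)^2 = 7,830 × 1.076406 = $8,428.26.
Effective yield on the $8,000 outlay: 8,428.26 / 8,000 − 1 = 0.053533 = 5.35%.

5.35%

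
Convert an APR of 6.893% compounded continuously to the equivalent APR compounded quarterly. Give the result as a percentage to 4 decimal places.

6.9527%

EAR under continuous compounding: e^0.06893 − 1 = 0.071361.
Solve (1 + r/4)^4 = 1.071361: r/4 = 1.071361^(1/4) − 1 = 0.017382, so r = 0.069527 = 6.9527%.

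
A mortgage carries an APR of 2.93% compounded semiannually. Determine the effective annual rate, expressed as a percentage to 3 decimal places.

2.951%

EAR = (1 + 0.0293/2)^2 − 1.
= (1 + 0.014650)^2 − 1 = 1.029515 − 1 = 2.951%.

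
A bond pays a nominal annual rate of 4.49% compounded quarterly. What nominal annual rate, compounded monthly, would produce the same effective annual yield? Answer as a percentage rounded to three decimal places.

EAR = (1 + 0.0449/4)^4 − 1 = 0.045662.
Solve (1 + r/12)^12 = 1.045662: r/12 = 1.045662^(1/12) − 1 = 0.003728, so r = 0.044733 = 4.473%.

4.473%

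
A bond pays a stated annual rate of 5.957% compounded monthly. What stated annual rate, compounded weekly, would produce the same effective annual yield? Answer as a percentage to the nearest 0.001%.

EAR = (1 + 0.05957/12)^12 − 1 = 0.061224.
Solve (1 + r/52)^52 = 1.061224: r/52 = 1.061224^(1/52) − 1 = 0.001143, so r = 0.059457 = 5.946%.

5.946%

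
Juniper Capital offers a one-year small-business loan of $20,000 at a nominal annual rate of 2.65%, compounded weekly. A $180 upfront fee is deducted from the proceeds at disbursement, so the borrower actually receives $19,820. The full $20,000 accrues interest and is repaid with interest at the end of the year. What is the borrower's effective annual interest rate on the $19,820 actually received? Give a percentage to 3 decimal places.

Amount owed after one year: 20,000 × (1 + 0.0265/52)^52 = 20,000 × 1.026847 = $20,536.95.
Effective rate on net proceeds: 20,536.95 / 19,820 − 1 = 0.036173 = 3.617%.

3.617%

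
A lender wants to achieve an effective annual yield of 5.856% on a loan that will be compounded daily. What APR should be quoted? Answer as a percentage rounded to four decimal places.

5.6914%

(1 + r/365)^365 − 1 = 0.05856, so 1 + r/365 = 1.05856^(1/365).
r/365 = 0.000156, so r = 0.056914 = 5.6914%.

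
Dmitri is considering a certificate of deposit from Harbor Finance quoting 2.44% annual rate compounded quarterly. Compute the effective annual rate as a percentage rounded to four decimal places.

2.4624%

EAR = (1 + 0.0244/4)^4 − 1.
= (1 + 0.006100)^4 − 1 = 1.024624 − 1 = 2.4624%.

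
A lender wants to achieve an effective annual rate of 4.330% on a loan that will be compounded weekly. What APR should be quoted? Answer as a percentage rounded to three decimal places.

(1 + r/52)^52 − 1 = 0.04330, so 1 + r/52 = 1.04330^(1/52).
r/52 = 0.000816, so r = 0.042406 = 4.241%.

4.241%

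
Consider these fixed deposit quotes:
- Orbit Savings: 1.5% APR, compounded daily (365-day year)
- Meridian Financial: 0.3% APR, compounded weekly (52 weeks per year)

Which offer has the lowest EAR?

Meridian Financial

Orbit Savings: (1 + 0.015/365)^365 − 1 = 1.511%
Meridian Financial: (1 + 0.003/52)^52 − 1 = 0.300%
The lowest effective annual rate is Meridian Financial at 0.300%.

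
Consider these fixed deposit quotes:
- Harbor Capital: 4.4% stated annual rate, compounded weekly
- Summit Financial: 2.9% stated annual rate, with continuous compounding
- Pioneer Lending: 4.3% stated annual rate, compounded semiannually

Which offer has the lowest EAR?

Harbor Capital: (1 + 0.044/52)^52 − 1 = 4.496%
Summit Financial: e^0.029 − 1 = 2.942%
Pioneer Lending: (1 + 0.043/2)^2 − 1 = 4.346%
The lowest effective annual rate is Summit Financial at 2.942%.

Summit Financial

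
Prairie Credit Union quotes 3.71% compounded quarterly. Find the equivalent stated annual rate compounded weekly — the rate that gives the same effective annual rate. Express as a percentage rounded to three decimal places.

EAR = (1 + 0.0371/4)^4 − 1 = 0.037619.
Solve (1 + r/52)^52 = 1.037619: r/52 = 1.037619^(1/52) − 1 = 0.000710, so r = 0.036942 = 3.694%.

3.694%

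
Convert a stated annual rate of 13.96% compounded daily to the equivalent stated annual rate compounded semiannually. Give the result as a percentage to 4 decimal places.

EAR = (1 + 0.1396/365)^365 − 1 = 0.149783.
Solve (1 + r/2)^2 = 1.149783: r/2 = 1.149783^(1/2) − 1 = 0.072279, so r = 0.144559 = 14.4559%.

14.4559%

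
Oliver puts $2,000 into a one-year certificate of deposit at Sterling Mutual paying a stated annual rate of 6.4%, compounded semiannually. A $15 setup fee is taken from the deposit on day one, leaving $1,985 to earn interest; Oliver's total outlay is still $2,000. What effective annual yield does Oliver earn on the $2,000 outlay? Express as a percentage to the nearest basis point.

Value after one year: 1,985 × (1 + 0.064/2)^2 = 1,985 × 1.065024 = $2,114.07.
Effective yield on the $2,000 outlay: 2,114.07 / 2,000 − 1 = 0.057036 = 5.70%.

5.70%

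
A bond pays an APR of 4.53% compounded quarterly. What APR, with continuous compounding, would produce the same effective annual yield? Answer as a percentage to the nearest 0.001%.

EAR = (1 + 0.0453/4)^4 − 1 = 0.046075.
Equivalent continuous rate: r = ln(1 + 0.046075) = 0.045045 = 4.505%.

4.505%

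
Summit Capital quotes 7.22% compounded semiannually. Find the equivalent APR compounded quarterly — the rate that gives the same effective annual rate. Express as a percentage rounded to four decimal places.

7.1560%

EAR = (1 + 0.0722/2)^2 − 1 = 0.073503.
Solve (1 + r/4)^4 = 1.073503: r/4 = 1.073503^(1/4) − 1 = 0.017890, so r = 0.071560 = 7.1560%.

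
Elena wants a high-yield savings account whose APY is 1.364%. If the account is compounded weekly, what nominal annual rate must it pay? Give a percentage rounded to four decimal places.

(1 + r/52)^52 − 1 = 0.01364, so 1 + r/52 = 1.01364^(1/52).
r/52 = 0.000261, so r = 0.013550 = 1.3550%.

1.3550%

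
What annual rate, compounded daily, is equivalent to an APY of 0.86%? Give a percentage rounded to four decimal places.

(1 + r/365)^365 − 1 = 0.0086, so 1 + r/365 = 1.0086^(1/365).
r/365 = 0.000023, so r = 0.008563 = 0.8563%.

0.8563%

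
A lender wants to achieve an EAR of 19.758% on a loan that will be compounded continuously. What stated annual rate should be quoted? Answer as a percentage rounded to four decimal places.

Continuous: nominal r satisfies e^r − 1 = 0.19758.
r = ln(1 + 0.19758) = ln(1.19758) = 0.180303 = 18.0303%.

18.0303%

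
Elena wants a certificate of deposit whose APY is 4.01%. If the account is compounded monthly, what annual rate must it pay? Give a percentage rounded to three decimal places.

3.938%

(1 + r/12)^12 − 1 = 0.0401, so 1 + r/12 = 1.0401^(1/12).
r/12 = 0.003282, so r = 0.039381 = 3.938%.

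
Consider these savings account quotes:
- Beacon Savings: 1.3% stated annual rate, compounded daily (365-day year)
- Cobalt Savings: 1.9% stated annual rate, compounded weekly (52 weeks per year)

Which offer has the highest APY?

Cobalt Savings

Beacon Savings: (1 + 0.013/365)^365 − 1 = 1.308%
Cobalt Savings: (1 + 0.019/52)^52 − 1 = 1.918%
The highest effective annual rate is Cobalt Savings at 1.918%.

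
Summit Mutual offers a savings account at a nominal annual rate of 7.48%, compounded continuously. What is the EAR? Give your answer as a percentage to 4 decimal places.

With continuous compounding, EAR = e^0.0748 − 1.
e^0.0748 = 1.077669, so EAR = 0.077669 = 7.7669%.

7.7669%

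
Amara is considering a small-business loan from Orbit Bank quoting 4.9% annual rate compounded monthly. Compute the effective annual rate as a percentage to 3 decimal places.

5.012%

EAR = (1 + 0.049/12)^12 − 1.
= 1.050116 − 1 = 5.012%.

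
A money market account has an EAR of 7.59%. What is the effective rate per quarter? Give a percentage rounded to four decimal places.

1.8458%

The per-quarter rate i satisfies (1 + i)^4 = 1 + 0.0759.
i = 1.0759^(1/4) − 1 = 0.0184577 = 1.8458%.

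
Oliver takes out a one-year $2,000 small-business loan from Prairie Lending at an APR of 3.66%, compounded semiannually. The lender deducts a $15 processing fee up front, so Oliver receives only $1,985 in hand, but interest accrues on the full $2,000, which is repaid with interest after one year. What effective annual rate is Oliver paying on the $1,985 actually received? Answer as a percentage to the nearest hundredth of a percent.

4.48%

Amount owed after one year: 2,000 × (1 + 0.0366/2)^2 = 2,000 × 1.036935 = $2,073.87.
Effective rate on net proceeds: 2,073.87 / 1,985 − 1 = 0.044771 = 4.48%.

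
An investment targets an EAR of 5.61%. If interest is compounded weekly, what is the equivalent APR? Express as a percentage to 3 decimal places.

(1 + r/52)^52 − 1 = 0.0561, so 1 + r/52 = 1.0561^(1/52).
r/52 = 0.001050, so r = 0.054612 = 5.461%.

5.461%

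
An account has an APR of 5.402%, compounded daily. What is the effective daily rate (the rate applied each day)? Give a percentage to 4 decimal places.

0.0148%

With a nominal annual rate compounded daily, the periodic rate is the nominal rate divided by 365.
i = 0.05402 / 365 = 0.0001480 = 0.0148%.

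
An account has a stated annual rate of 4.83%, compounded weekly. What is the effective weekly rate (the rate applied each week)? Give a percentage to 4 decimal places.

With a nominal annual rate compounded weekly, the periodic rate is the nominal rate divided by 52.
i = 0.0483 / 52 = 0.0009288 = 0.0929%.

0.0929%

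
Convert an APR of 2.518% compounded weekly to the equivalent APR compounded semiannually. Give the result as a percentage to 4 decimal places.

2.5333%

EAR = (1 + 0.02518/52)^52 − 1 = 0.025493.
Solve (1 + r/2)^2 = 1.025493: r/2 = 1.025493^(1/2) − 1 = 0.012667, so r = 0.025333 = 2.5333%.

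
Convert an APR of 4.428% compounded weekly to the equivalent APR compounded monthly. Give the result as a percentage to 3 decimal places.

EAR = (1 + 0.04428/52)^52 − 1 = 0.045255.
Solve (1 + r/12)^12 = 1.045255: r/12 = 1.045255^(1/12) − 1 = 0.003695, so r = 0.044343 = 4.434%.

4.434%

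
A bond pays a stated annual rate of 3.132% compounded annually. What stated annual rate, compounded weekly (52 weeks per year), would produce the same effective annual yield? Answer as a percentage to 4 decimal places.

Compounded annually, EAR = nominal = 0.031320.
Solve (1 + r/52)^52 = 1.031320: r/52 = 1.031320^(1/52) − 1 = 0.000593, so r = 0.030849 = 3.0849%.

3.0849%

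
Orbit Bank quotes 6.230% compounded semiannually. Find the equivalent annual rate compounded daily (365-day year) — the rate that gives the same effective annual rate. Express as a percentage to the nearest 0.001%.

EAR = (1 + 0.06230/2)^2 − 1 = 0.063270.
Solve (1 + r/365)^365 = 1.063270: r/365 = 1.063270^(1/365) − 1 = 0.000168, so r = 0.061355 = 6.135%.

6.135%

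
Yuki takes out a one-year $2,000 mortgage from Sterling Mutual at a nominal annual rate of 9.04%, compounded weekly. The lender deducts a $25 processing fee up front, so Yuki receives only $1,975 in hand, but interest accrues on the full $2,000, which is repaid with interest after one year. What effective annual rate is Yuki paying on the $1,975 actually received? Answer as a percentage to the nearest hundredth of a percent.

10.84%

Amount owed after one year: 2,000 × (1 + 0.0904/52)^52 = 2,000 × 1.094526 = $2,189.05.
Effective rate on net proceeds: 2,189.05 / 1,975 − 1 = 0.108381 = 10.84%.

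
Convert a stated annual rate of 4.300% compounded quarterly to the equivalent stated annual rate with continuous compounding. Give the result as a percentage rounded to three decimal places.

4.277%

EAR = (1 + 0.04300/4)^4 − 1 = 0.043698.
Equivalent continuous rate: r = ln(1 + 0.043698) = 0.042771 = 4.277%.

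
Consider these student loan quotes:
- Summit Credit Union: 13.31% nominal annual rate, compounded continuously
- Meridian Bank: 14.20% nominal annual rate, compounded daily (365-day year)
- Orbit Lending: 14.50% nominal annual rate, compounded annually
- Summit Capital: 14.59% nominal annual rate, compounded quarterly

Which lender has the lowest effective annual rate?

Summit Credit Union

Summit Credit Union: e^0.1331 − 1 = 14.236%
Meridian Bank: (1 + 0.1420/365)^365 − 1 = 15.254%
Orbit Lending: compounded annually, EAR = 14.500%
Summit Capital: (1 + 0.1459/4)^4 − 1 = 15.408%
The lowest effective annual rate is Summit Credit Union at 14.236%.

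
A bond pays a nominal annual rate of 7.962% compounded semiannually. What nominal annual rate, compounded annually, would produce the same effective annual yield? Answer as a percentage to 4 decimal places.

8.1205%

EAR = (1 + 0.07962/2)^2 − 1 = 0.081205.
Compounded annually, the equivalent nominal rate is the EAR itself: 8.1205%.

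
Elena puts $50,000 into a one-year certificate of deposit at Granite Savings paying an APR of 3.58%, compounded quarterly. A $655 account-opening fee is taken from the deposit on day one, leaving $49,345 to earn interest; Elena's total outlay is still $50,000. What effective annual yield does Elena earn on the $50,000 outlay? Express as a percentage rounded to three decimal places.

2.271%

Value after one year: 49,345 × (1 + 0.0358/4)^4 = 49,345 × 1.036283 = $51,135.41.
Effective yield on the $50,000 outlay: 51,135.41 / 50,000 − 1 = 0.022708 = 2.271%.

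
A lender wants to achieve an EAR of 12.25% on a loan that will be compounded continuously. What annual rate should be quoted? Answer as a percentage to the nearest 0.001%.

Continuous: nominal r satisfies e^r − 1 = 0.1225.
r = ln(1 + 0.1225) = ln(1.1225) = 0.115558 = 11.556%.

11.556%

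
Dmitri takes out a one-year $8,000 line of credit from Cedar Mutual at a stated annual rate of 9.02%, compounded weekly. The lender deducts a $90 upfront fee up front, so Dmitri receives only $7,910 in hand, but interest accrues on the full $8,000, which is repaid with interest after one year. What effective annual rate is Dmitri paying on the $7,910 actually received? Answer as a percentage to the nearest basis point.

Amount owed after one year: 8,000 × (1 + 0.0902/52)^52 = 8,000 × 1.094308 = $8,754.46.
Effective rate on net proceeds: 8,754.46 / 7,910 − 1 = 0.106759 = 10.68%.

10.68%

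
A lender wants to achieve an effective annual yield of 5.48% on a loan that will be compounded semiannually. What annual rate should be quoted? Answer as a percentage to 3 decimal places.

(1 + r/2)^2 − 1 = 0.0548, so 1 + r/2 = 1.0548^(1/2).
r/2 = 0.027035, so r = 0.054069 = 5.407%.

5.407%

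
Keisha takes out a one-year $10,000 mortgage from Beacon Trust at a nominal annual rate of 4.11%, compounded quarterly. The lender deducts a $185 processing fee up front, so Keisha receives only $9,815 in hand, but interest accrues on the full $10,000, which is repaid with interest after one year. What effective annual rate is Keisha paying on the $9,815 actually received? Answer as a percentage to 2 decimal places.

6.14%

Amount owed after one year: 10,000 × (1 + 0.0411/4)^4 = 10,000 × 1.041738 = $10,417.38.
Effective rate on net proceeds: 10,417.38 / 9,815 − 1 = 0.061373 = 6.14%.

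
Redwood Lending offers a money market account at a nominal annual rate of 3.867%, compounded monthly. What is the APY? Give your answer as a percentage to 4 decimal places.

3.9363%

EAR = (1 + 0.03867/12)^12 − 1.
= (1 + 0.003223)^12 − 1 = 1.039363 − 1 = 3.9363%.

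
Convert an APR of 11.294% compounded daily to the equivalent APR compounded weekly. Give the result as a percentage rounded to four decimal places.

EAR = (1 + 0.11294/365)^365 − 1 = 0.119545.
Solve (1 + r/52)^52 = 1.119545: r/52 = 1.119545^(1/52) − 1 = 0.002174, so r = 0.113045 = 11.3045%.

11.3045%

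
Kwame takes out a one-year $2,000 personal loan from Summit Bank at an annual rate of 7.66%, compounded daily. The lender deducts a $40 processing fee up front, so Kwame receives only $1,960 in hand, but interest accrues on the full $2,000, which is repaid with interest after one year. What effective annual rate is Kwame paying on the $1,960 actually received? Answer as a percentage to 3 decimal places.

10.163%

Amount owed after one year: 2,000 × (1 + 0.0766/365)^365 = 2,000 × 1.079601 = $2,159.20.
Effective rate on net proceeds: 2,159.20 / 1,960 − 1 = 0.101634 = 10.163%.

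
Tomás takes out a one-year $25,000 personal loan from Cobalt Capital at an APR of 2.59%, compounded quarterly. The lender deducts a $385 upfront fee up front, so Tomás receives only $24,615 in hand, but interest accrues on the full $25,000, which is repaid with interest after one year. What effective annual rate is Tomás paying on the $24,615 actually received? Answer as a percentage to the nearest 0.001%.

4.220%

Amount owed after one year: 25,000 × (1 + 0.0259/4)^4 = 25,000 × 1.026153 = $25,653.82.
Effective rate on net proceeds: 25,653.82 / 24,615 − 1 = 0.042203 = 4.220%.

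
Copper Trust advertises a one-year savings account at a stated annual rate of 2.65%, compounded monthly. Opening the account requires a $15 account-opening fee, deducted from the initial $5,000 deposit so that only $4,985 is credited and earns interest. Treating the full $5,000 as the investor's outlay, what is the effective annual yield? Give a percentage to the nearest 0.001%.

Value after one year: 4,985 × (1 + 0.0265/12)^12 = 4,985 × 1.026824 = $5,118.72.
Effective yield on the $5,000 outlay: 5,118.72 / 5,000 − 1 = 0.023744 = 2.374%.

2.374%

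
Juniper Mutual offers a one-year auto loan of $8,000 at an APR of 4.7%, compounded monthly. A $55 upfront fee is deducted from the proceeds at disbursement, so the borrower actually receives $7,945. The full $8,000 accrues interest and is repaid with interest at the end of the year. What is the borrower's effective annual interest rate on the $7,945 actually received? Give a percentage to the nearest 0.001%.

Amount owed after one year: 8,000 × (1 + 0.047/12)^12 = 8,000 × 1.048026 = $8,384.21.
Effective rate on net proceeds: 8,384.21 / 7,945 − 1 = 0.055281 = 5.528%.

5.528%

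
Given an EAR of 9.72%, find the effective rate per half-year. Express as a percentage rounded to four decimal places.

The per-half-year rate i satisfies (1 + i)^2 = 1 + 0.0972.
i = 1.0972^(1/2) − 1 = 0.0474732 = 4.7473%.

4.7473%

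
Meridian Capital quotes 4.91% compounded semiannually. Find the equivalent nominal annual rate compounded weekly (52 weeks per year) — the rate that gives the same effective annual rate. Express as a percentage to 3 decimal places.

4.853%

EAR = (1 + 0.0491/2)^2 − 1 = 0.049703.
Solve (1 + r/52)^52 = 1.049703: r/52 = 1.049703^(1/52) − 1 = 0.000933, so r = 0.048530 = 4.853%.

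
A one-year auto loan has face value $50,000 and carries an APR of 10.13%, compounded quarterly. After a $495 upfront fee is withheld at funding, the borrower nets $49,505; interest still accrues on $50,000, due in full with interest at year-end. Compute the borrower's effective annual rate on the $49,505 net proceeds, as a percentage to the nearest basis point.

11.63%

Amount owed after one year: 50,000 × (1 + 0.1013/4)^4 = 50,000 × 1.105214 = $55,260.68.
Effective rate on net proceeds: 55,260.68 / 49,505 − 1 = 0.116265 = 11.63%.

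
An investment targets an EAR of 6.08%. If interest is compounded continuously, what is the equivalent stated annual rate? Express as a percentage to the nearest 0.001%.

Continuous: nominal r satisfies e^r − 1 = 0.0608.
r = ln(1 + 0.0608) = ln(1.0608) = 0.059023 = 5.902%.

5.902%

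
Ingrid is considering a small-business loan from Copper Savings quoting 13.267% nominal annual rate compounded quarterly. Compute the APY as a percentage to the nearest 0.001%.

13.942%

EAR = (1 + 0.13267/4)^4 − 1.
= (1 + 0.033167)^4 − 1 = 1.139418 − 1 = 13.942%.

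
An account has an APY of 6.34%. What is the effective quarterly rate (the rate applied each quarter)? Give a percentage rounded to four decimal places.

The per-quarter rate i satisfies (1 + i)^4 = 1 + 0.0634.
i = 1.0634^(1/4) − 1 = 0.0154865 = 1.5487%.

1.5487%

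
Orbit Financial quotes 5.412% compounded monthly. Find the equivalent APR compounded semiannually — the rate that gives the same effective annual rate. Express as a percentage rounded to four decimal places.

EAR = (1 + 0.05412/12)^12 − 1 = 0.055483.
Solve (1 + r/2)^2 = 1.055483: r/2 = 1.055483^(1/2) − 1 = 0.027367, so r = 0.054734 = 5.4734%.

5.4734%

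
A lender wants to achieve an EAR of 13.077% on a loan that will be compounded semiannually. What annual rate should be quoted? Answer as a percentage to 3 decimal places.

(1 + r/2)^2 − 1 = 0.13077, so 1 + r/2 = 1.13077^(1/2).
r/2 = 0.063377, so r = 0.126753 = 12.675%.

12.675%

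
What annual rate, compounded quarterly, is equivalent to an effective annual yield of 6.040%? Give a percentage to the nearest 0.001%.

5.908%

(1 + r/4)^4 − 1 = 0.06040, so 1 + r/4 = 1.06040^(1/4).
r/4 = 0.014770, so r = 0.059078 = 5.908%.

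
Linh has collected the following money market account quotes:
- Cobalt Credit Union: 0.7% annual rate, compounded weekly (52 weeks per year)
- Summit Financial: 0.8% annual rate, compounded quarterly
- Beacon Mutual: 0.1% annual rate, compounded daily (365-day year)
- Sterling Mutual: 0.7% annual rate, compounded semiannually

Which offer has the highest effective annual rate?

Cobalt Credit Union: (1 + 0.007/52)^52 − 1 = 0.702%
Summit Financial: (1 + 0.008/4)^4 − 1 = 0.802%
Beacon Mutual: (1 + 0.001/365)^365 − 1 = 0.100%
Sterling Mutual: (1 + 0.007/2)^2 − 1 = 0.701%
The highest effective annual rate is Summit Financial at 0.802%.

Summit Financial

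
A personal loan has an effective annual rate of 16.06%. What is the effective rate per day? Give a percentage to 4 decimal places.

The per-day rate i satisfies (1 + i)^365 = 1 + 0.1606.
i = 1.1606^(1/365) − 1 = 0.0004081 = 0.0408%.

0.0408%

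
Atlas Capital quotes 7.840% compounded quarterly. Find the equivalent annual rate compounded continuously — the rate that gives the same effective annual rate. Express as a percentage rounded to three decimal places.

7.764%

EAR = (1 + 0.07840/4)^4 − 1 = 0.080735.
Equivalent continuous rate: r = ln(1 + 0.080735) = 0.077642 = 7.764%.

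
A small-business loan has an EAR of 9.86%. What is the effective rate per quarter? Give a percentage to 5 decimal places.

2.37877%

The per-quarter rate i satisfies (1 + i)^4 = 1 + 0.0986.
i = 1.0986^(1/4) − 1 = 0.0237877 = 2.37877%.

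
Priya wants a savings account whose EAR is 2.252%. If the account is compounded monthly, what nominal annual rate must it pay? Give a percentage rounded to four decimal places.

(1 + r/12)^12 − 1 = 0.02252, so 1 + r/12 = 1.02252^(1/12).
r/12 = 0.001858, so r = 0.022291 = 2.2291%.

2.2291%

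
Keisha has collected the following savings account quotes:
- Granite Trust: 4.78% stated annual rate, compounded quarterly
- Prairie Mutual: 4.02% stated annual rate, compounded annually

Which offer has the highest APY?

Granite Trust: (1 + 0.0478/4)^4 − 1 = 4.866%
Prairie Mutual: compounded annually, EAR = 4.020%
The highest effective annual rate is Granite Trust at 4.866%.

Granite Trust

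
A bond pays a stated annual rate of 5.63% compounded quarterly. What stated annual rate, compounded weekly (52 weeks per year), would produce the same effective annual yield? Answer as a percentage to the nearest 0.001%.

5.594%

EAR = (1 + 0.0563/4)^4 − 1 = 0.057500.
Solve (1 + r/52)^52 = 1.057500: r/52 = 1.057500^(1/52) − 1 = 0.001076, so r = 0.055938 = 5.594%.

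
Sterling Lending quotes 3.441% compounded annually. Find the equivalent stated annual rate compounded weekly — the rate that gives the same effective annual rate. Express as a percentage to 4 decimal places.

Compounded annually, EAR = nominal = 0.034410.
Solve (1 + r/52)^52 = 1.034410: r/52 = 1.034410^(1/52) − 1 = 0.000651, so r = 0.033842 = 3.3842%.

3.3842%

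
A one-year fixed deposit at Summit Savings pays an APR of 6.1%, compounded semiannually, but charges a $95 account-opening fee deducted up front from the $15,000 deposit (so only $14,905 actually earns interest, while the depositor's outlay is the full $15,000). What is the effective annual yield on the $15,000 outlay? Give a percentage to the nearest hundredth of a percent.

Value after one year: 14,905 × (1 + 0.061/2)^2 = 14,905 × 1.061930 = $15,828.07.
Effective yield on the $15,000 outlay: 15,828.07 / 15,000 − 1 = 0.055205 = 5.52%.

5.52%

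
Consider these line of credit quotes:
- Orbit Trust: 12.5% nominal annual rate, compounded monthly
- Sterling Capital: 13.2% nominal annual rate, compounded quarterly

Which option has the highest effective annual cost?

Orbit Trust: (1 + 0.125/12)^12 − 1 = 13.242%
Sterling Capital: (1 + 0.132/4)^4 − 1 = 13.868%
The highest effective annual rate is Sterling Capital at 13.868%.

Sterling Capital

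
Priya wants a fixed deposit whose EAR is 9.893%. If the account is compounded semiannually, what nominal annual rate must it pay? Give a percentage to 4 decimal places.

9.6597%

(1 + r/2)^2 − 1 = 0.09893, so 1 + r/2 = 1.09893^(1/2).
r/2 = 0.048299, so r = 0.096597 = 9.6597%.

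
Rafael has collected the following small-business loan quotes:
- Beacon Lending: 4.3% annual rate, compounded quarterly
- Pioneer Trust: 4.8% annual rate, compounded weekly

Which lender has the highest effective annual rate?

Beacon Lending: (1 + 0.043/4)^4 − 1 = 4.370%
Pioneer Trust: (1 + 0.048/52)^52 − 1 = 4.915%
The highest effective annual rate is Pioneer Trust at 4.915%.

Pioneer Trust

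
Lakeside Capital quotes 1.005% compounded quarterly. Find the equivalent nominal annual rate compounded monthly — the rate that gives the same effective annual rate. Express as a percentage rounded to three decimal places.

1.004%

EAR = (1 + 0.01005/4)^4 − 1 = 0.010088.
Solve (1 + r/12)^12 = 1.010088: r/12 = 1.010088^(1/12) − 1 = 0.000837, so r = 0.010042 = 1.004%.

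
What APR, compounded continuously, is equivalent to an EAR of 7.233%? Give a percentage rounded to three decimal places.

Continuous: nominal r satisfies e^r − 1 = 0.07233.
r = ln(1 + 0.07233) = ln(1.07233) = 0.069834 = 6.983%.

6.983%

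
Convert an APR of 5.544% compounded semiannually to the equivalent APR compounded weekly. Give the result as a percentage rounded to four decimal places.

EAR = (1 + 0.05544/2)^2 − 1 = 0.056208.
Solve (1 + r/52)^52 = 1.056208: r/52 = 1.056208^(1/52) − 1 = 0.001052, so r = 0.054714 = 5.4714%.

5.4714%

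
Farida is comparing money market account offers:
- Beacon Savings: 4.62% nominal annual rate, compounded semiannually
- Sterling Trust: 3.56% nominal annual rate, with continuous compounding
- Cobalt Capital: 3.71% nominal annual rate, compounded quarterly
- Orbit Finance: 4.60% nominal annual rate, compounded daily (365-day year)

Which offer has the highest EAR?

Beacon Savings: (1 + 0.0462/2)^2 − 1 = 4.673%
Sterling Trust: e^0.0356 − 1 = 3.624%
Cobalt Capital: (1 + 0.0371/4)^4 − 1 = 3.762%
Orbit Finance: (1 + 0.0460/365)^365 − 1 = 4.707%
The highest effective annual rate is Orbit Finance at 4.707%.

Orbit Finance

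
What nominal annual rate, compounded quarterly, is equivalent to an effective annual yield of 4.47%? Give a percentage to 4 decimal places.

4.3970%

(1 + r/4)^4 − 1 = 0.0447, so 1 + r/4 = 1.0447^(1/4).
r/4 = 0.010992, so r = 0.043970 = 4.3970%.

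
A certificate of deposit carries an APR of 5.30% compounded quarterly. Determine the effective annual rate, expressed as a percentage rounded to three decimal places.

5.406%

EAR = (1 + 0.0530/4)^4 − 1.
= (1 + 0.013250)^4 − 1 = 1.054063 − 1 = 5.406%.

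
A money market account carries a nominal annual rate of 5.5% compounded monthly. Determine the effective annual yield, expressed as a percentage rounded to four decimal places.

5.6408%

EAR = (1 + 0.055/12)^12 − 1.
= (1 + 0.004583)^12 − 1 = 1.056408 − 1 = 5.6408%.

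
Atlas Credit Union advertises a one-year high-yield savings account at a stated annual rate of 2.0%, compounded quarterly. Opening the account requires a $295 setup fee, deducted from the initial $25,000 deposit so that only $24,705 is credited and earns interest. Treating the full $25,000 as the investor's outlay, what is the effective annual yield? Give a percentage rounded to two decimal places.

0.81%

Value after one year: 24,705 × (1 + 0.020/4)^4 = 24,705 × 1.020151 = $25,202.82.
Effective yield on the $25,000 outlay: 25,202.82 / 25,000 − 1 = 0.008113 = 0.81%.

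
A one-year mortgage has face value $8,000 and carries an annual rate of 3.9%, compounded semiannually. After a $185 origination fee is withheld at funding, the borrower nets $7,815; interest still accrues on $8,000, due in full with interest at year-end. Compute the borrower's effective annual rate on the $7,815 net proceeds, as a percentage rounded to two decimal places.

Amount owed after one year: 8,000 × (1 + 0.039/2)^2 = 8,000 × 1.039380 = $8,315.04.
Effective rate on net proceeds: 8,315.04 / 7,815 − 1 = 0.063985 = 6.40%.

6.40%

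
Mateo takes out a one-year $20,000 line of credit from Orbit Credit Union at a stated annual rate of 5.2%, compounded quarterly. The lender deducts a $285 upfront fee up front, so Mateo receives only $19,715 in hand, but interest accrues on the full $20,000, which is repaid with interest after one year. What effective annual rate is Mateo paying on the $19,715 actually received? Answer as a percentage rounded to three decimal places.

6.825%

Amount owed after one year: 20,000 × (1 + 0.052/4)^4 = 20,000 × 1.053023 = $21,060.46.
Effective rate on net proceeds: 21,060.46 / 19,715 − 1 = 0.068245 = 6.825%.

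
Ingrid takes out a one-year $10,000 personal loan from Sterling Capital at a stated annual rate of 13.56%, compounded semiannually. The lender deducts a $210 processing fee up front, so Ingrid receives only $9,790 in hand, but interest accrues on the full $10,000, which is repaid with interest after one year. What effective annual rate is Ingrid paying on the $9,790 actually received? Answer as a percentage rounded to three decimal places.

16.465%

Amount owed after one year: 10,000 × (1 + 0.1356/2)^2 = 10,000 × 1.140197 = $11,401.97.
Effective rate on net proceeds: 11,401.97 / 9,790 − 1 = 0.164655 = 16.465%.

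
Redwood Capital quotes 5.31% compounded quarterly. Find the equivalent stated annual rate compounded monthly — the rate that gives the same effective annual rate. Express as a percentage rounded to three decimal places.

5.287%

EAR = (1 + 0.0531/4)^4 − 1 = 0.054167.
Solve (1 + r/12)^12 = 1.054167: r/12 = 1.054167^(1/12) − 1 = 0.004406, so r = 0.052867 = 5.287%.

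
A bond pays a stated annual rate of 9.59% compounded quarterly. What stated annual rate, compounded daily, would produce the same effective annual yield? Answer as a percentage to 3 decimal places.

9.478%

EAR = (1 + 0.0959/4)^4 − 1 = 0.099404.
Solve (1 + r/365)^365 = 1.099404: r/365 = 1.099404^(1/365) − 1 = 0.000260, so r = 0.094781 = 9.478%.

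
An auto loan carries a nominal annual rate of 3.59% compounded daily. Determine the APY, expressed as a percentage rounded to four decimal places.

EAR = (1 + 0.0359/365)^365 − 1.
= 1.036550 − 1 = 3.6550%.

3.6550%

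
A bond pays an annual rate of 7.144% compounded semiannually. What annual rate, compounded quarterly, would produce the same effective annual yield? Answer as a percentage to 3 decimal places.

7.081%

EAR = (1 + 0.07144/2)^2 − 1 = 0.072716.
Solve (1 + r/4)^4 = 1.072716: r/4 = 1.072716^(1/4) − 1 = 0.017703, so r = 0.070813 = 7.081%.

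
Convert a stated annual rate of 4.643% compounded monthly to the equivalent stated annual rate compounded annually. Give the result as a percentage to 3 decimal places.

4.743%

EAR = (1 + 0.04643/12)^12 − 1 = 0.047431.
Compounded annually, the equivalent nominal rate is the EAR itself: 4.743%.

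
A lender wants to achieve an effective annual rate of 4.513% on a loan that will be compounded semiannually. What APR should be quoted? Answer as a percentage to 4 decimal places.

(1 + r/2)^2 − 1 = 0.04513, so 1 + r/2 = 1.04513^(1/2).
r/2 = 0.022316, so r = 0.044632 = 4.4632%.

4.4632%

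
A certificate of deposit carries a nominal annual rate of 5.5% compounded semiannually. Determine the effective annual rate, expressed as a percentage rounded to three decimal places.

EAR = (1 + 0.055/2)^2 − 1.
= (1 + 0.027500)^2 − 1 = 1.055756 − 1 = 5.576%.

5.576%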